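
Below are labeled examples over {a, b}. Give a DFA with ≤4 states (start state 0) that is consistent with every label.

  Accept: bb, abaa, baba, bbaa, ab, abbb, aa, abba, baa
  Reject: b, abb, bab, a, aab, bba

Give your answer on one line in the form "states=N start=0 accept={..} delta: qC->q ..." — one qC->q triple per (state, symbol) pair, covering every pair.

Fold the examples into a partial DFA from state 0: repeatedly fix the first undefined (state, symbol) met by the shortest-then-alphabetical prefix, trying targets in increasing order and rejecting any under which an Accept and a Reject string meet in one state with the same remainder; add a state when all current targets are rejected. Accepting states are where Accept strings end.
a: 0a undefined. 0a->0: no, bb/abb meet in 0 with "bb" left. Open state 1: 0a->1.
b: 0b undefined. 0b->0: no, bb/b meet in 0. 0b->1: ok.
aa: 1a undefined. 1a->0: no, baa/b meet in 1. 1a->1: no, bb/bab meet in 1 with "b" left. Open state 2: 1a->2.
ab: 1b undefined. 1b->0: ok.
aab: 2b undefined. 2b->0: no, bb/bab meet in 0. 2b->1: ok.
baa: 2a undefined. 2a->0: ok.
All examples now run through 3 states with every (state, symbol) defined. Accept strings end in {0,2}, Reject strings end in {1}; accept={0,2}.

states=3 start=0 accept={0,2} delta: 0a->1 0b->1 1a->2 1b->0 2a->0 2b->1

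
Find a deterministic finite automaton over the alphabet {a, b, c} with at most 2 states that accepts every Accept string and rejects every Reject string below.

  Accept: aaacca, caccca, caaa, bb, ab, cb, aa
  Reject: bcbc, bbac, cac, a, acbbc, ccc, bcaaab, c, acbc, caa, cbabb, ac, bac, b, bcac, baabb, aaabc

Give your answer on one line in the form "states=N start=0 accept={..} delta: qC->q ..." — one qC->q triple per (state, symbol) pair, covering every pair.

Fold the examples into a partial DFA from state 0: repeatedly fix the first undefined (state, symbol) met by the shortest-then-alphabetical prefix, trying targets in increasing order and rejecting any under which an Accept and a Reject string meet in one state with the same remainder; add a state when all current targets are rejected. Accepting states are where Accept strings end.
a: 0a undefined. 0a->0: no, ab/b meet in 0 with "b" left. Open state 1: 0a->1.
b: 0b undefined. 0b->0: no, bb/b meet in 0. 0b->1: ok.
c: 0c undefined. 0c->0: no, cb/a meet in 1. 0c->1: ok.
aa: 1a undefined. 1a->0: ok.
ab: 1b undefined. 1b->0: ok.
ac: 1c undefined. 1c->0: no, aaacca/bcbc meet in 0. 1c->1: ok.
All examples now run through 2 states with every (state, symbol) defined. Accept strings end in {0}, Reject strings end in {1}; accept={0}.

states=2 start=0 accept={0} delta: 0a->1 0b->1 0c->1 1a->0 1b->0 1c->1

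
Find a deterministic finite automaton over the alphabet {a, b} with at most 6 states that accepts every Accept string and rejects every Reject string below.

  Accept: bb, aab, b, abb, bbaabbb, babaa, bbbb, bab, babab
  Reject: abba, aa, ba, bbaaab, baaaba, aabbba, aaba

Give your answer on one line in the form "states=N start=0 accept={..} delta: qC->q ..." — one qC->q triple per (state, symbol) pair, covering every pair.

states=4 start=0 accept={1,3} delta: 0a->0 0b->1 1a->2 1b->1 2a->3 2b->1 3a->3 3b->0

Fold the examples into a partial DFA from state 0: repeatedly fix the first undefined (state, symbol) met by the shortest-then-alphabetical prefix, trying targets in increasing order and rejecting any under which an Accept and a Reject string meet in one state with the same remainder; add a state when all current targets are rejected. Accepting states are where Accept strings end.
a: 0a undefined. 0a->0: ok.
b: 0b undefined. 0b->0: no, bb/abba meet in 0. Open state 1: 0b->1.
ba: 1a undefined. 1a->0: no, babaa/aa meet in 0. 1a->1: no, aab/ba meet in 1. Open state 2: 1a->2.
bb: 1b undefined. 1b->0: no, bb/abba meet in 0. 1b->1: ok.
baa: 2a undefined. 2a->0: no, bb/bbaaab meet in 1. 2a->1: no, bab/bbaaab meet in 2 with "b" left. 2a->2: no, bab/bbaaab meet in 2 with "b" left. Open state 3: 2a->3.
bab: 2b undefined. 2b->0: no, babaa/aa meet in 0. 2b->1: ok.
baaa: 3a undefined. 3a->0: no, bb/bbaaab meet in 1. 3a->1: no, bb/bbaaab meet in 1. 3a->2: no, bb/bbaaab meet in 1. 3a->3: ok.
baaab: 3b undefined. 3b->0: ok.
All examples now run through 4 states with every (state, symbol) defined. Accept strings end in {1,3}, Reject strings end in {0,2}; accept={1,3}.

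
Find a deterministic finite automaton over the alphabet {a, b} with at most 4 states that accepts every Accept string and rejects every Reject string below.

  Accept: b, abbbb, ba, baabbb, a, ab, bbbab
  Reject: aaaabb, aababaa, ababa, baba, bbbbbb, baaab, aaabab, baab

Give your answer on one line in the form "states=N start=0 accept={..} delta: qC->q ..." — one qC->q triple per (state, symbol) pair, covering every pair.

Grow the machine one transition at a time. Run the examples from 0; the earliest place one falls off (shortest prefix, ties alphabetical) gets sent to the lowest-numbered state that keeps every Accept/Reject pair distinguishable — a pair clashes when both reach the same state with identical unread suffix — and to a fresh state only if none does.
a: 0a undefined. 0a->0: ok.
b: 0b undefined. 0b->0: no, b/aaaabb meet in 0. Open state 1: 0b->1.
ba: 1a undefined. 1a->0: no, b/baaab meet in 1. 1a->1: ok.
bb: 1b undefined. 1b->0: no, abbbb/aaaabb meet in 0. 1b->1: no, b/aaaabb meet in 1. Open state 2: 1b->2.
bbb: 2b undefined. 2b->0: no, a/bbbbbb meet in 0. 2b->1: no, abbbb/aaaabb meet in 2. 2b->2: no, abbbb/aaaabb meet in 2. Open state 3: 2b->3.
baba: 2a undefined. 2a->0: no, a/aababaa meet in 0. 2a->1: no, b/aababaa meet in 1. 2a->2: ok.
bbba: 3a undefined. 3a->0: ok.
bbbb: 3b undefined. 3b->0: ok.
All examples now run through 4 states with every (state, symbol) defined. Accept strings end in {0,1}, Reject strings end in {2}; accept={0,1}.

states=4 start=0 accept={0,1} delta: 0a->0 0b->1 1a->1 1b->2 2a->2 2b->3 3a->0 3b->0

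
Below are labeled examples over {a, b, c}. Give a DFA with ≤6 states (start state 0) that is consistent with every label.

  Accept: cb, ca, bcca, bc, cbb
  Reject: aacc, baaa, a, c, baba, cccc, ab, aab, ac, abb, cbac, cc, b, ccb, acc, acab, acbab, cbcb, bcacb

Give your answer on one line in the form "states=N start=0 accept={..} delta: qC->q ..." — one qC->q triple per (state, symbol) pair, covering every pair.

Grow the machine one transition at a time. Run the examples from 0; the earliest place one falls off (shortest prefix, ties alphabetical) gets sent to the lowest-numbered state that keeps every Accept/Reject pair distinguishable — a pair clashes when both reach the same state with identical unread suffix — and to a fresh state only if none does.
a: 0a undefined. 0a->0: ok.
b: 0b undefined. 0b->0: no, bc/c meet in 0 with "c" left. Open state 1: 0b->1.
c: 0c undefined. 0c->0: no, cb/ab meet in 1. 0c->1: no, cb/abb meet in 1 with "b" left. Open state 2: 0c->2.
ba: 1a undefined. 1a->0: ok.
bc: 1c undefined. 1c->0: no, cb/bcacb meet in 2 with "b" left. 1c->1: no, cb/bcacb meet in 2 with "b" left. 1c->2: no, bc/c meet in 2. Open state 3: 1c->3.
ca: 2a undefined. 2a->0: no, ca/baaa meet in 0. 2a->1: no, ca/ab meet in 1. 2a->2: no, cb/acab meet in 2 with "b" left. 2a->3: ok.
cb: 2b undefined. 2b->0: no, cb/baaa meet in 0. 2b->1: no, cb/ab meet in 1. 2b->2: no, cb/c meet in 2. 2b->3: no, cbb/acab meet in 3 with "b" left. Open state 4: 2b->4.
cc: 2c undefined. 2c->0: ok.
abb: 1b undefined. 1b->0: ok.
bca: 3a undefined. 3a->0: no, cb/bcacb meet in 4. 3a->1: ok.
bcc: 3c undefined. 3c->0: no, bcca/aacc meet in 0. 3c->1: no, bcca/aacc meet in 0. 3c->2: ok.
cba: 4a undefined. 4a->0: ok.
cbb: 4b undefined. 4b->0: no, cbb/aacc meet in 0. 4b->1: no, cbb/ab meet in 1. 4b->2: no, cbb/c meet in 2. 4b->3: ok.
cbc: 4c undefined. 4c->0: ok.
acab: 3b undefined. 3b->0: ok.
All examples now run through 5 states with every (state, symbol) defined. Accept strings end in {3,4}, Reject strings end in {0,1,2}; accept={3,4}.

states=5 start=0 accept={3,4} delta: 0a->0 0b->1 0c->2 1a->0 1b->0 1c->3 2a->3 2b->4 2c->0 3a->1 3b->0 3c->2 4a->0 4b->3 4c->0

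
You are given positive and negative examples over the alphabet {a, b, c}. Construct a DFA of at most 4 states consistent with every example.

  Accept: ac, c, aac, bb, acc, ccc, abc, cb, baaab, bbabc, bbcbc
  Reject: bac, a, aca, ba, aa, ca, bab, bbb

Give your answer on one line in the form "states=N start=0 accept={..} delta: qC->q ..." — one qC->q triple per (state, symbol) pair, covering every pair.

states=4 start=0 accept={1,3} delta: 0a->0 0b->1 0c->1 1a->2 1b->3 1c->1 2a->0 2b->0 2c->0 3a->0 3b->0 3c->0

Fold the examples into a partial DFA from state 0: repeatedly fix the first undefined (state, symbol) met by the shortest-then-alphabetical prefix, trying targets in increasing order and rejecting any under which an Accept and a Reject string meet in one state with the same remainder; add a state when all current targets are rejected. Accepting states are where Accept strings end.
a: 0a undefined. 0a->0: ok.
b: 0b undefined. 0b->0: no, ac/bac meet in 0 with "c" left. Open state 1: 0b->1.
c: 0c undefined. 0c->0: no, ac/a meet in 0. 0c->1: ok.
ba: 1a undefined. 1a->0: no, ac/bac meet in 1. 1a->1: no, ac/aca meet in 1. Open state 2: 1a->2.
bb: 1b undefined. 1b->0: no, ac/bbb meet in 1. 1b->1: no, ac/bbb meet in 1. 1b->2: no, bb/aca meet in 2. Open state 3: 1b->3.
cc: 1c undefined. 1c->0: no, acc/a meet in 0. 1c->1: ok.
baa: 2a undefined. 2a->0: ok.
bab: 2b undefined. 2b->0: ok.
bac: 2c undefined. 2c->0: ok.
bba: 3a undefined. 3a->0: ok.
bbb: 3b undefined. 3b->0: ok.
bbc: 3c undefined. 3c->0: ok.
All examples now run through 4 states with every (state, symbol) defined. Accept strings end in {1,3}, Reject strings end in {0,2}; accept={1,3}.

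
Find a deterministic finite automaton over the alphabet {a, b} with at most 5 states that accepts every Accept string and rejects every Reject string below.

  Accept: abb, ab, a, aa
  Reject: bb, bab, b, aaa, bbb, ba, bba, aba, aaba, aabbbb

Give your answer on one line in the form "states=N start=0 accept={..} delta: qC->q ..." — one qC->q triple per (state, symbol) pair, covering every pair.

states=5 start=0 accept={1,3,4} delta: 0a->1 0b->2 1a->3 1b->3 2a->0 2b->2 3a->0 3b->4 4a->0 4b->0

Grow the machine one transition at a time. Run the examples from 0; the earliest place one falls off (shortest prefix, ties alphabetical) gets sent to the lowest-numbered state that keeps every Accept/Reject pair distinguishable — a pair clashes when both reach the same state with identical unread suffix — and to a fresh state only if none does.
a: 0a undefined. 0a->0: no, abb/bb meet in 0 with "bb" left. Open state 1: 0a->1.
b: 0b undefined. 0b->0: no, ab/bab meet in 1 with "b" left. 0b->1: no, abb/bbb meet in 1 with "bb" left. Open state 2: 0b->2.
aa: 1a undefined. 1a->0: no, a/aaa meet in 1. 1a->1: no, a/aaa meet in 1. 1a->2: no, aa/b meet in 2. Open state 3: 1a->3.
ab: 1b undefined. 1b->0: no, abb/b meet in 2. 1b->1: no, aa/aba meet in 3. 1b->2: no, abb/bb meet in 2 with "b" left. 1b->3: ok.
ba: 2a undefined. 2a->0: ok.
bb: 2b undefined. 2b->0: no, a/bba meet in 1. 2b->1: no, ab/bbb meet in 3. 2b->2: ok.
aaa: 3a undefined. 3a->0: ok.
aab: 3b undefined. 3b->0: no, abb/aaa meet in 0. 3b->1: no, ab/aaba meet in 3. 3b->2: no, abb/bb meet in 2. 3b->3: no, abb/aabbbb meet in 3. Open state 4: 3b->4.
aaba: 4a undefined. 4a->0: ok.
aabb: 4b undefined. 4b->0: ok.
All examples now run through 5 states with every (state, symbol) defined. Accept strings end in {1,3,4}, Reject strings end in {0,2}; accept={1,3,4}.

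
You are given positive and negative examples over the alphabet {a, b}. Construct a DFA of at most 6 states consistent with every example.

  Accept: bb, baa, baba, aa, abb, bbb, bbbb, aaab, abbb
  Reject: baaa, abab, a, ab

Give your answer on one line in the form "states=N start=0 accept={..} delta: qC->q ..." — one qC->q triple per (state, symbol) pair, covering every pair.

Fold the examples into a partial DFA from state 0: repeatedly fix the first undefined (state, symbol) met by the shortest-then-alphabetical prefix, trying targets in increasing order and rejecting any under which an Accept and a Reject string meet in one state with the same remainder; add a state when all current targets are rejected. Accepting states are where Accept strings end.
a: 0a undefined. 0a->0: no, aa/a meet in 0. Open state 1: 0a->1.
b: 0b undefined. 0b->0: ok.
aa: 1a undefined. 1a->0: no, aaab/ab meet in 1 with "b" left. 1a->1: no, baa/baaa meet in 1. Open state 2: 1a->2.
ab: 1b undefined. 1b->0: no, bb/abab meet in 0. 1b->1: no, abb/a meet in 1. 1b->2: no, baa/ab meet in 2. Open state 3: 1b->3.
aaa: 2a undefined. 2a->0: no, bb/baaa meet in 0. 2a->1: no, aaab/ab meet in 3. 2a->2: no, baa/baaa meet in 2. 2a->3: ok.
aba: 3a undefined. 3a->0: no, bb/abab meet in 0. 3a->1: no, baba/a meet in 1. 3a->2: ok.
abb: 3b undefined. 3b->0: ok.
abab: 2b undefined. 2b->0: no, bb/abab meet in 0. 2b->1: ok.
All examples now run through 4 states with every (state, symbol) defined. Accept strings end in {0,2}, Reject strings end in {1,3}; accept={0,2}.

states=4 start=0 accept={0,2} delta: 0a->1 0b->0 1a->2 1b->3 2a->3 2b->1 3a->2 3b->0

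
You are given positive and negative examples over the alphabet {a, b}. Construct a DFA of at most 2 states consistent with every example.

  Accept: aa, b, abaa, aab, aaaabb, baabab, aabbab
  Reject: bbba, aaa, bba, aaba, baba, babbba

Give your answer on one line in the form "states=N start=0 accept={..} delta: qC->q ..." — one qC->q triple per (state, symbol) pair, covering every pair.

Fold the examples into a partial DFA from state 0: repeatedly fix the first undefined (state, symbol) met by the shortest-then-alphabetical prefix, trying targets in increasing order and rejecting any under which an Accept and a Reject string meet in one state with the same remainder; add a state when all current targets are rejected. Accepting states are where Accept strings end.
a: 0a undefined. 0a->0: no, aa/aaa meet in 0. Open state 1: 0a->1.
b: 0b undefined. 0b->0: ok.
aa: 1a undefined. 1a->0: ok.
ab: 1b undefined. 1b->0: ok.
All examples now run through 2 states with every (state, symbol) defined. Accept strings end in {0}, Reject strings end in {1}; accept={0}.

states=2 start=0 accept={0} delta: 0a->1 0b->0 1a->0 1b->0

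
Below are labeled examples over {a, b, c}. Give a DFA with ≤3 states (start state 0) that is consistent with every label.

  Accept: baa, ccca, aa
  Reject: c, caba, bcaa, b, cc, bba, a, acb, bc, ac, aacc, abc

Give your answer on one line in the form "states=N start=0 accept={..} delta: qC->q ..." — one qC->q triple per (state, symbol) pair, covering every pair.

states=3 start=0 accept={2} delta: 0a->1 0b->0 0c->1 1a->2 1b->0 1c->0 2a->0 2b->0 2c->0

State merging on the prefix tree: take the shortest (then alphabetical) example prefix whose next move is undefined and point that move at state 0, else 1, else 2, ...; a target is out if some Accept/Reject pair would then sit in one state with the same input left (inseparable). If every existing state is out, open a new one.
a: 0a undefined. 0a->0: no, aa/a meet in 0. Open state 1: 0a->1.
b: 0b undefined. 0b->0: ok.
c: 0c undefined. 0c->0: no, baa/bcaa meet in 1 with "a" left. 0c->1: ok.
aa: 1a undefined. 1a->0: no, baa/b meet in 0. 1a->1: no, baa/c meet in 1. Open state 2: 1a->2.
ab: 1b undefined. 1b->0: ok.
ac: 1c undefined. 1c->0: ok.
aac: 2c undefined. 2c->0: ok.
cab: 2b undefined. 2b->0: ok.
bcaa: 2a undefined. 2a->0: ok.
All examples now run through 3 states with every (state, symbol) defined. Accept strings end in {2}, Reject strings end in {0,1}; accept={2}.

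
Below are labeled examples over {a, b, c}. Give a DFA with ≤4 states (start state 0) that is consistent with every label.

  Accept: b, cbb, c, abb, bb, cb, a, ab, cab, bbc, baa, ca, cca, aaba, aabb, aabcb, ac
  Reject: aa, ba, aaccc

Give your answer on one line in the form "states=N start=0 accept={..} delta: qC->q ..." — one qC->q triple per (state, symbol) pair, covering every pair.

states=3 start=0 accept={0,1} delta: 0a->1 0b->1 0c->0 1a->2 1b->0 1c->0 2a->0 2b->0 2c->2

State merging on the prefix tree: take the shortest (then alphabetical) example prefix whose next move is undefined and point that move at state 0, else 1, else 2, ...; a target is out if some Accept/Reject pair would then sit in one state with the same input left (inseparable). If every existing state is out, open a new one.
a: 0a undefined. 0a->0: no, a/aa meet in 0. Open state 1: 0a->1.
b: 0b undefined. 0b->0: no, a/ba meet in 1. 0b->1: ok.
c: 0c undefined. 0c->0: ok.
aa: 1a undefined. 1a->0: no, c/aa meet in 0. 1a->1: no, b/aa meet in 1. Open state 2: 1a->2.
ab: 1b undefined. 1b->0: ok.
ac: 1c undefined. 1c->0: ok.
aab: 2b undefined. 2b->0: ok.
aac: 2c undefined. 2c->0: no, cbb/aaccc meet in 0. 2c->1: no, cbb/aaccc meet in 0. 2c->2: ok.
baa: 2a undefined. 2a->0: ok.
All examples now run through 3 states with every (state, symbol) defined. Accept strings end in {0,1}, Reject strings end in {2}; accept={0,1}.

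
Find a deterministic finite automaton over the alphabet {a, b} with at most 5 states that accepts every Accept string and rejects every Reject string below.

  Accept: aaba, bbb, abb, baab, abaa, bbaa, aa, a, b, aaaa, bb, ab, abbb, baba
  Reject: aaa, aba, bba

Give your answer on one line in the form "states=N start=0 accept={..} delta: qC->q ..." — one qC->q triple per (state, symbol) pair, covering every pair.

State merging on the prefix tree: take the shortest (then alphabetical) example prefix whose next move is undefined and point that move at state 0, else 1, else 2, ...; a target is out if some Accept/Reject pair would then sit in one state with the same input left (inseparable). If every existing state is out, open a new one.
a: 0a undefined. 0a->0: no, aaba/aba meet in 0 with "ba" left. Open state 1: 0a->1.
b: 0b undefined. 0b->0: no, a/bba meet in 1. 0b->1: ok.
aa: 1a undefined. 1a->0: no, a/aaa meet in 1. 1a->1: no, aaba/aba meet in 1 with "ba" left. Open state 2: 1a->2.
ab: 1b undefined. 1b->0: no, bbb/aba meet in 1. 1b->1: no, abaa/aaa meet in 2 with "a" left. 1b->2: ok.
aaa: 2a undefined. 2a->0: ok.
aab: 2b undefined. 2b->0: no, bbb/aaa meet in 0. 2b->1: ok.
All examples now run through 3 states with every (state, symbol) defined. Accept strings end in {1,2}, Reject strings end in {0}; accept={1,2}.

states=3 start=0 accept={1,2} delta: 0a->1 0b->1 1a->2 1b->2 2a->0 2b->1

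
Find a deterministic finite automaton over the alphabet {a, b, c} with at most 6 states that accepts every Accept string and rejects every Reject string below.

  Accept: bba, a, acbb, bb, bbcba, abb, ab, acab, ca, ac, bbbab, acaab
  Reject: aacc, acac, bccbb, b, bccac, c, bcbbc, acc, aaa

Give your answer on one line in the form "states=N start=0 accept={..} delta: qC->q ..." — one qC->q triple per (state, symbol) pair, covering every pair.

states=6 start=0 accept={1,3,4} delta: 0a->1 0b->2 0c->0 1a->2 1b->1 1c->3 2a->0 2b->3 2c->2 3a->4 3b->5 3c->2 4a->1 4b->1 4c->0 5a->1 5b->1 5c->0

Fold the examples into a partial DFA from state 0: repeatedly fix the first undefined (state, symbol) met by the shortest-then-alphabetical prefix, trying targets in increasing order and rejecting any under which an Accept and a Reject string meet in one state with the same remainder; add a state when all current targets are rejected. Accepting states are where Accept strings end.
a: 0a undefined. 0a->0: no, a/aaa meet in 0. Open state 1: 0a->1.
b: 0b undefined. 0b->0: no, bb/b meet in 0. 0b->1: no, a/b meet in 1. Open state 2: 0b->2.
c: 0c undefined. 0c->0: ok.
aa: 1a undefined. 1a->0: no, a/aaa meet in 1. 1a->1: no, a/aaa meet in 1. 1a->2: ok.
ab: 1b undefined. 1b->0: no, abb/b meet in 2. 1b->1: ok.
ac: 1c undefined. 1c->0: no, ac/acac meet in 0. 1c->1: no, a/acc meet in 1. 1c->2: no, ac/b meet in 2. Open state 3: 1c->3.
bb: 2b undefined. 2b->0: no, bb/c meet in 0. 2b->1: no, bba/b meet in 2. 2b->2: no, bba/aaa meet in 2 with "a" left. 2b->3: ok.
bc: 2c undefined. 2c->0: no, bb/bccbb meet in 3. 2c->1: no, acbb/bccbb meet in 3 with "bb" left. 2c->2: ok.
aaa: 2a undefined. 2a->0: ok.
aca: 3a undefined. 3a->0: no, bba/acac meet in 0. 3a->1: no, bb/acac meet in 3. 3a->2: no, bba/aacc meet in 2. 3a->3: no, acab/bccbb meet in 3 with "b" left. Open state 4: 3a->4.
acb: 3b undefined. 3b->0: no, acbb/aacc meet in 2. 3b->1: no, a/bccbb meet in 1. 3b->2: no, bbbab/aacc meet in 2. 3b->3: no, acbb/bccbb meet in 3. 3b->4: no, bba/bccbb meet in 4. Open state 5: 3b->5.
acc: 3c undefined. 3c->0: no, bbcba/bccac meet in 0. 3c->1: no, a/acc meet in 1. 3c->2: ok.
acaa: 4a undefined. 4a->0: no, acaab/aacc meet in 2. 4a->1: ok.
acab: 4b undefined. 4b->0: no, acab/bccac meet in 0. 4b->1: ok.
acac: 4c undefined. 4c->0: ok.
acbb: 5b undefined. 5b->0: no, acbb/acac meet in 0. 5b->1: ok.
bbba: 5a undefined. 5a->0: no, bbbab/aacc meet in 2. 5a->1: ok.
bcbbc: 5c undefined. 5c->0: ok.
All examples now run through 6 states with every (state, symbol) defined. Accept strings end in {1,3,4}, Reject strings end in {0,2,5}; accept={1,3,4}.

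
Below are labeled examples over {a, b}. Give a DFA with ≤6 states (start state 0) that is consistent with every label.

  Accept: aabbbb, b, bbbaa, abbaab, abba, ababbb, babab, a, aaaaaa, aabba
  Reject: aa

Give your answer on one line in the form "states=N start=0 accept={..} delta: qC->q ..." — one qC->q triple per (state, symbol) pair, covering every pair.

Grow the machine one transition at a time. Run the examples from 0; the earliest place one falls off (shortest prefix, ties alphabetical) gets sent to the lowest-numbered state that keeps every Accept/Reject pair distinguishable — a pair clashes when both reach the same state with identical unread suffix — and to a fresh state only if none does.
a: 0a undefined. 0a->0: no, a/aa meet in 0. Open state 1: 0a->1.
b: 0b undefined. 0b->0: no, bbbaa/aa meet in 1 with "a" left. 0b->1: ok.
aa: 1a undefined. 1a->0: no, aaaaaa/aa meet in 0. 1a->1: no, b/aa meet in 1. Open state 2: 1a->2.
ab: 1b undefined. 1b->0: no, abba/aa meet in 2. 1b->1: no, abba/aa meet in 2. 1b->2: ok.
aaa: 2a undefined. 2a->0: ok.
aab: 2b undefined. 2b->0: no, bbbaa/aa meet in 2. 2b->1: no, aabbbb/aa meet in 2. 2b->2: no, aabbbb/aa meet in 2. Open state 3: 2b->3.
aabb: 3b undefined. 3b->0: no, aabbbb/aa meet in 2. 3b->1: no, aabba/aa meet in 2. 3b->2: no, aabbbb/aa meet in 2. 3b->3: ok.
abba: 3a undefined. 3a->0: no, abbaab/aa meet in 2. 3a->1: no, bbbaa/aa meet in 2. 3a->2: no, abba/aa meet in 2. 3a->3: ok.
All examples now run through 4 states with every (state, symbol) defined. Accept strings end in {0,1,3}, Reject strings end in {2}; accept={0,1,3}.

states=4 start=0 accept={0,1,3} delta: 0a->1 0b->1 1a->2 1b->2 2a->0 2b->3 3a->3 3b->3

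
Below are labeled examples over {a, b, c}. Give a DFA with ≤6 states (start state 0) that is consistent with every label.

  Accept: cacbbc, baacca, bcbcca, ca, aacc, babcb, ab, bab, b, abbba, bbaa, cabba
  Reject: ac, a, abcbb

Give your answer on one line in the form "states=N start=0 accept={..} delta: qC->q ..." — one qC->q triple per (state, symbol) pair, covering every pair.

states=4 start=0 accept={1,3} delta: 0a->0 0b->1 0c->2 1a->0 1b->2 1c->0 2a->3 2b->2 2c->3 3a->1 3b->1 3c->0

Fold the examples into a partial DFA from state 0: repeatedly fix the first undefined (state, symbol) met by the shortest-then-alphabetical prefix, trying targets in increasing order and rejecting any under which an Accept and a Reject string meet in one state with the same remainder; add a state when all current targets are rejected. Accepting states are where Accept strings end.
a: 0a undefined. 0a->0: ok.
b: 0b undefined. 0b->0: no, ab/a meet in 0. Open state 1: 0b->1.
c: 0c undefined. 0c->0: no, ca/ac meet in 0. 0c->1: no, ab/ac meet in 1. Open state 2: 0c->2.
ba: 1a undefined. 1a->0: ok.
bb: 1b undefined. 1b->0: no, abbba/a meet in 0. 1b->1: no, abbba/a meet in 0. 1b->2: ok.
bc: 1c undefined. 1c->0: ok.
ca: 2a undefined. 2a->0: no, bcbcca/a meet in 0. 2a->1: no, bbaa/a meet in 0. 2a->2: no, bcbcca/ac meet in 2. Open state 3: 2a->3.
cab: 3b undefined. 3b->0: no, cabba/a meet in 0. 3b->1: ok.
cac: 3c undefined. 3c->0: ok.
aacc: 2c undefined. 2c->0: no, cacbbc/a meet in 0. 2c->1: no, baacca/a meet in 0. 2c->2: no, cacbbc/ac meet in 2. 2c->3: ok.
abbb: 2b undefined. 2b->0: no, abbba/a meet in 0. 2b->1: no, abbba/a meet in 0. 2b->2: ok.
bbaa: 3a undefined. 3a->0: no, baacca/a meet in 0. 3a->1: ok.
All examples now run through 4 states with every (state, symbol) defined. Accept strings end in {1,3}, Reject strings end in {0,2}; accept={1,3}.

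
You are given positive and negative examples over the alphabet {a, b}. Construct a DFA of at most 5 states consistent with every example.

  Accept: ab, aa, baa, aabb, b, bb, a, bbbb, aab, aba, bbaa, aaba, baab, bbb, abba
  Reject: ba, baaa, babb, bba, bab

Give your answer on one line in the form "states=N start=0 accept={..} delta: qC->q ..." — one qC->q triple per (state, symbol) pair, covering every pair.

Fold the examples into a partial DFA from state 0: repeatedly fix the first undefined (state, symbol) met by the shortest-then-alphabetical prefix, trying targets in increasing order and rejecting any under which an Accept and a Reject string meet in one state with the same remainder; add a state when all current targets are rejected. Accepting states are where Accept strings end.
a: 0a undefined. 0a->0: no, aba/ba meet in 0 with "ba" left. Open state 1: 0a->1.
b: 0b undefined. 0b->0: no, ab/bab meet in 1 with "b" left. 0b->1: no, aa/ba meet in 1 with "a" left. Open state 2: 0b->2.
aa: 1a undefined. 1a->0: no, aaba/ba meet in 2 with "a" left. 1a->1: ok.
ab: 1b undefined. 1b->0: no, abba/ba meet in 2 with "a" left. 1b->1: ok.
ba: 2a undefined. 2a->0: no, ab/baaa meet in 1. 2a->1: no, ab/ba meet in 1. 2a->2: no, baa/ba meet in 2. Open state 3: 2a->3.
bb: 2b undefined. 2b->0: no, ab/bba meet in 1. 2b->1: no, ab/bba meet in 1. 2b->2: ok.
baa: 3a undefined. 3a->0: no, ab/baaa meet in 1. 3a->1: no, ab/baaa meet in 1. 3a->2: ok.
bab: 3b undefined. 3b->0: no, baa/babb meet in 2. 3b->1: no, ab/babb meet in 1. 3b->2: no, baa/babb meet in 2. 3b->3: ok.
All examples now run through 4 states with every (state, symbol) defined. Accept strings end in {1,2}, Reject strings end in {3}; accept={1,2}.

states=4 start=0 accept={1,2} delta: 0a->1 0b->2 1a->1 1b->1 2a->3 2b->2 3a->2 3b->3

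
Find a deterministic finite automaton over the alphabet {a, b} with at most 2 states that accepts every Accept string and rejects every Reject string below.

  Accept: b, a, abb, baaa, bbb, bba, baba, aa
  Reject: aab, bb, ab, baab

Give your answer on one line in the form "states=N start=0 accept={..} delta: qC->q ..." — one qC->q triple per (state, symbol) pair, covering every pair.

State merging on the prefix tree: take the shortest (then alphabetical) example prefix whose next move is undefined and point that move at state 0, else 1, else 2, ...; a target is out if some Accept/Reject pair would then sit in one state with the same input left (inseparable). If every existing state is out, open a new one.
a: 0a undefined. 0a->0: no, b/aab meet in 0 with "b" left. Open state 1: 0a->1.
b: 0b undefined. 0b->0: no, b/bb meet in 0. 0b->1: ok.
aa: 1a undefined. 1a->0: no, b/aab meet in 1. 1a->1: ok.
ab: 1b undefined. 1b->0: ok.
All examples now run through 2 states with every (state, symbol) defined. Accept strings end in {1}, Reject strings end in {0}; accept={1}.

states=2 start=0 accept={1} delta: 0a->1 0b->1 1a->1 1b->0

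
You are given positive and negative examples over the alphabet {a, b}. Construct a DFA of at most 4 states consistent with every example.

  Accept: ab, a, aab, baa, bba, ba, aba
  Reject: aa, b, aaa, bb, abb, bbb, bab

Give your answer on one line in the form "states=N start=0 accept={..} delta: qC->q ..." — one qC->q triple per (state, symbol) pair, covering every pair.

states=4 start=0 accept={0,1} delta: 0a->1 0b->2 1a->3 1b->0 2a->0 2b->2 3a->2 3b->0

Fold the examples into a partial DFA from state 0: repeatedly fix the first undefined (state, symbol) met by the shortest-then-alphabetical prefix, trying targets in increasing order and rejecting any under which an Accept and a Reject string meet in one state with the same remainder; add a state when all current targets are rejected. Accepting states are where Accept strings end.
a: 0a undefined. 0a->0: no, ab/b meet in 0 with "b" left. Open state 1: 0a->1.
b: 0b undefined. 0b->0: no, ab/bab meet in 1 with "b" left. 0b->1: no, ab/bb meet in 1 with "b" left. Open state 2: 0b->2.
aa: 1a undefined. 1a->0: no, a/aaa meet in 1. 1a->1: no, a/aa meet in 1. 1a->2: no, aab/bb meet in 2 with "b" left. Open state 3: 1a->3.
ab: 1b undefined. 1b->0: ok.
ba: 2a undefined. 2a->0: ok.
bb: 2b undefined. 2b->0: no, ab/bb meet in 0. 2b->1: no, ab/bbb meet in 0. 2b->2: ok.
aaa: 3a undefined. 3a->0: no, ab/aaa meet in 0. 3a->1: no, a/aaa meet in 1. 3a->2: ok.
aab: 3b undefined. 3b->0: ok.
All examples now run through 4 states with every (state, symbol) defined. Accept strings end in {0,1}, Reject strings end in {2,3}; accept={0,1}.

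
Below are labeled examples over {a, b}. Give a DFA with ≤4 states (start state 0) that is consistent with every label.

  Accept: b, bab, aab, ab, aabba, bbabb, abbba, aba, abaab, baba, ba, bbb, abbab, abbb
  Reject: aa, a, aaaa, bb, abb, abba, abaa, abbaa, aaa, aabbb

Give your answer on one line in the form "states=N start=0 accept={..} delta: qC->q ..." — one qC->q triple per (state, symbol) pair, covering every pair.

Grow the machine one transition at a time. Run the examples from 0; the earliest place one falls off (shortest prefix, ties alphabetical) gets sent to the lowest-numbered state that keeps every Accept/Reject pair distinguishable — a pair clashes when both reach the same state with identical unread suffix — and to a fresh state only if none does.
a: 0a undefined. 0a->0: no, aabba/abba meet in 0 with "bba" left. Open state 1: 0a->1.
b: 0b undefined. 0b->0: no, b/bb meet in 0. 0b->1: no, b/a meet in 1. Open state 2: 0b->2.
aa: 1a undefined. 1a->0: no, bbb/aabbb meet in 2 with "bb" left. 1a->1: no, aabba/abba meet in 1 with "bba" left. 1a->2: no, b/aa meet in 2. Open state 3: 1a->3.
ab: 1b undefined. 1b->0: no, b/abb meet in 2. 1b->1: no, ab/a meet in 1. 1b->2: ok.
ba: 2a undefined. 2a->0: ok.
bb: 2b undefined. 2b->0: no, bbabb/bb meet in 0. 2b->1: ok.
aaa: 3a undefined. 3a->0: no, abbba/abbaa meet in 0. 3a->1: ok.
aab: 3b undefined. 3b->0: ok.
All examples now run through 4 states with every (state, symbol) defined. Accept strings end in {0,2}, Reject strings end in {1,3}; accept={0,2}.

states=4 start=0 accept={0,2} delta: 0a->1 0b->2 1a->3 1b->2 2a->0 2b->1 3a->1 3b->0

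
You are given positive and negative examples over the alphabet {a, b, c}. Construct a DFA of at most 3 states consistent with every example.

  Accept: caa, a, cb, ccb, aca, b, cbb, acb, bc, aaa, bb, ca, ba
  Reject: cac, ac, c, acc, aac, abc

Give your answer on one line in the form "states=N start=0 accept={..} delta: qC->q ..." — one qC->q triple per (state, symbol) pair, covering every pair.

Fold the examples into a partial DFA from state 0: repeatedly fix the first undefined (state, symbol) met by the shortest-then-alphabetical prefix, trying targets in increasing order and rejecting any under which an Accept and a Reject string meet in one state with the same remainder; add a state when all current targets are rejected. Accepting states are where Accept strings end.
a: 0a undefined. 0a->0: no, bc/abc meet in 0 with "bc" left. Open state 1: 0a->1.
b: 0b undefined. 0b->0: no, bc/c meet in 0 with "c" left. 0b->1: no, bc/ac meet in 1 with "c" left. Open state 2: 0b->2.
c: 0c undefined. 0c->0: ok.
aa: 1a undefined. 1a->0: no, caa/c meet in 0. 1a->1: ok.
ab: 1b undefined. 1b->0: ok.
ac: 1c undefined. 1c->0: ok.
ba: 2a undefined. 2a->0: no, ba/cac meet in 0. 2a->1: ok.
bb: 2b undefined. 2b->0: no, cbb/cac meet in 0. 2b->1: ok.
bc: 2c undefined. 2c->0: no, bc/cac meet in 0. 2c->1: ok.
All examples now run through 3 states with every (state, symbol) defined. Accept strings end in {1,2}, Reject strings end in {0}; accept={1,2}.

states=3 start=0 accept={1,2} delta: 0a->1 0b->2 0c->0 1a->1 1b->0 1c->0 2a->1 2b->1 2c->1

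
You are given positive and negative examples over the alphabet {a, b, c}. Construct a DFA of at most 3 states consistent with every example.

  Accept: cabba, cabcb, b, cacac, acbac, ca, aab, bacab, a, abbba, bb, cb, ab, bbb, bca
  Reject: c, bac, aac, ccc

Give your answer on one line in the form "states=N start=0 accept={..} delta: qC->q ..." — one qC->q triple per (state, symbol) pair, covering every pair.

Fold the examples into a partial DFA from state 0: repeatedly fix the first undefined (state, symbol) met by the shortest-then-alphabetical prefix, trying targets in increasing order and rejecting any under which an Accept and a Reject string meet in one state with the same remainder; add a state when all current targets are rejected. Accepting states are where Accept strings end.
a: 0a undefined. 0a->0: ok.
b: 0b undefined. 0b->0: ok.
c: 0c undefined. 0c->0: no, cabba/c meet in 0. Open state 1: 0c->1.
ca: 1a undefined. 1a->0: no, cacac/c meet in 1. 1a->1: no, ca/c meet in 1. Open state 2: 1a->2.
cb: 1b undefined. 1b->0: no, acbac/c meet in 1. 1b->1: no, cb/c meet in 1. 1b->2: ok.
cc: 1c undefined. 1c->0: ok.
cab: 2b undefined. 2b->0: ok.
cac: 2c undefined. 2c->0: no, cacac/c meet in 1. 2c->1: no, cacac/c meet in 1. 2c->2: ok.
acba: 2a undefined. 2a->0: no, cacac/c meet in 1. 2a->1: ok.
All examples now run through 3 states with every (state, symbol) defined. Accept strings end in {0,2}, Reject strings end in {1}; accept={0,2}.

states=3 start=0 accept={0,2} delta: 0a->0 0b->0 0c->1 1a->2 1b->2 1c->0 2a->1 2b->0 2c->2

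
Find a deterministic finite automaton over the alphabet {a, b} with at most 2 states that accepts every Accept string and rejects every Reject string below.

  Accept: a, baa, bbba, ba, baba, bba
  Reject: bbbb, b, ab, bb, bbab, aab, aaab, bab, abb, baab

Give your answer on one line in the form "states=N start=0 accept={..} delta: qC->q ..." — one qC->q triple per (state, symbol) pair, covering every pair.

states=2 start=0 accept={0} delta: 0a->0 0b->1 1a->0 1b->1

State merging on the prefix tree: take the shortest (then alphabetical) example prefix whose next move is undefined and point that move at state 0, else 1, else 2, ...; a target is out if some Accept/Reject pair would then sit in one state with the same input left (inseparable). If every existing state is out, open a new one.
a: 0a undefined. 0a->0: ok.
b: 0b undefined. 0b->0: no, a/bbbb meet in 0. Open state 1: 0b->1.
ba: 1a undefined. 1a->0: ok.
bb: 1b undefined. 1b->0: no, a/bbbb meet in 0. 1b->1: ok.
All examples now run through 2 states with every (state, symbol) defined. Accept strings end in {0}, Reject strings end in {1}; accept={0}.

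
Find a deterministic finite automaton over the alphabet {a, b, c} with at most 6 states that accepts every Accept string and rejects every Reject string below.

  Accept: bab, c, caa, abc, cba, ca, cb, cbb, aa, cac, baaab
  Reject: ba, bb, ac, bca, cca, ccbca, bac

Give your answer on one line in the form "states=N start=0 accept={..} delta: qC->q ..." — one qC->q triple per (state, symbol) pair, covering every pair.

Fold the examples into a partial DFA from state 0: repeatedly fix the first undefined (state, symbol) met by the shortest-then-alphabetical prefix, trying targets in increasing order and rejecting any under which an Accept and a Reject string meet in one state with the same remainder; add a state when all current targets are rejected. Accepting states are where Accept strings end.
a: 0a undefined. 0a->0: no, c/ac meet in 0 with "c" left. Open state 1: 0a->1.
b: 0b undefined. 0b->0: no, ca/bca meet in 0 with "ca" left. 0b->1: no, aa/ba meet in 1 with "a" left. Open state 2: 0b->2.
c: 0c undefined. 0c->0: no, cba/ba meet in 2 with "a" left. 0c->1: ok.
aa: 1a undefined. 1a->0: ok.
ab: 1b undefined. 1b->0: ok.
ac: 1c undefined. 1c->0: no, c/cca meet in 1. 1c->1: no, c/ac meet in 1. 1c->2: no, cbb/ac meet in 2. Open state 3: 1c->3.
ba: 2a undefined. 2a->0: no, c/bac meet in 1. 2a->1: no, c/ba meet in 1. 2a->2: no, bab/bb meet in 2 with "b" left. 2a->3: ok.
bb: 2b undefined. 2b->0: no, ca/bb meet in 0. 2b->1: no, c/bb meet in 1. 2b->2: no, cbb/bb meet in 2. 2b->3: ok.
bc: 2c undefined. 2c->0: no, c/bca meet in 1. 2c->1: no, ca/bca meet in 0. 2c->2: ok.
baa: 3a undefined. 3a->0: no, ca/cca meet in 0. 3a->1: no, c/cca meet in 1. 3a->2: no, cbb/cca meet in 2. 3a->3: ok.
bab: 3b undefined. 3b->0: no, bab/ccbca meet in 0. 3b->1: ok.
bac: 3c undefined. 3c->0: no, ca/bac meet in 0. 3c->1: no, bab/bac meet in 1. 3c->2: no, cbb/bac meet in 2. 3c->3: ok.
All examples now run through 4 states with every (state, symbol) defined. Accept strings end in {0,1,2}, Reject strings end in {3}; accept={0,1,2}.

states=4 start=0 accept={0,1,2} delta: 0a->1 0b->2 0c->1 1a->0 1b->0 1c->3 2a->3 2b->3 2c->2 3a->3 3b->1 3c->3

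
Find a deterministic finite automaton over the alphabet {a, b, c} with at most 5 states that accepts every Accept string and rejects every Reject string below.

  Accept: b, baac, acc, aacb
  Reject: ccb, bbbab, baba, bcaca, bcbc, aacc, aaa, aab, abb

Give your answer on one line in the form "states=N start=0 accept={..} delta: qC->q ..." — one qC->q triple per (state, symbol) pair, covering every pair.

states=3 start=0 accept={0} delta: 0a->1 0b->0 0c->1 1a->2 1b->1 1c->2 2a->1 2b->1 2c->0

Grow the machine one transition at a time. Run the examples from 0; the earliest place one falls off (shortest prefix, ties alphabetical) gets sent to the lowest-numbered state that keeps every Accept/Reject pair distinguishable — a pair clashes when both reach the same state with identical unread suffix — and to a fresh state only if none does.
a: 0a undefined. 0a->0: no, b/aab meet in 0 with "b" left. Open state 1: 0a->1.
b: 0b undefined. 0b->0: ok.
c: 0c undefined. 0c->0: no, b/ccb meet in 0. 0c->1: ok.
aa: 1a undefined. 1a->0: no, b/bcaca meet in 0. 1a->1: no, acc/aacc meet in 1 with "cc" left. Open state 2: 1a->2.
ab: 1b undefined. 1b->0: no, b/bbbab meet in 0. 1b->1: ok.
ac: 1c undefined. 1c->0: no, b/ccb meet in 0. 1c->1: no, acc/ccb meet in 1. 1c->2: ok.
aaa: 2a undefined. 2a->0: no, b/aaa meet in 0. 2a->1: ok.
aab: 2b undefined. 2b->0: no, b/ccb meet in 0. 2b->1: ok.
aac: 2c undefined. 2c->0: ok.
All examples now run through 3 states with every (state, symbol) defined. Accept strings end in {0}, Reject strings end in {1,2}; accept={0}.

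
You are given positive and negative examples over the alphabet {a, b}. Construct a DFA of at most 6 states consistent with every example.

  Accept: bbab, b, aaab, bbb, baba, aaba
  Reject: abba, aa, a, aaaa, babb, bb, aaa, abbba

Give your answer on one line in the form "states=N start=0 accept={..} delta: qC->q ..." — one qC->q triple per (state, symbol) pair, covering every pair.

Grow the machine one transition at a time. Run the examples from 0; the earliest place one falls off (shortest prefix, ties alphabetical) gets sent to the lowest-numbered state that keeps every Accept/Reject pair distinguishable — a pair clashes when both reach the same state with identical unread suffix — and to a fresh state only if none does.
a: 0a undefined. 0a->0: ok.
b: 0b undefined. 0b->0: no, bbab/abba meet in 0. Open state 1: 0b->1.
ba: 1a undefined. 1a->0: no, baba/aa meet in 0. 1a->1: no, bbb/babb meet in 1 with "bb" left. Open state 2: 1a->2.
bb: 1b undefined. 1b->0: no, aaba/abbba meet in 2. 1b->1: no, b/bb meet in 1. 1b->2: no, baba/abbba meet in 2 with "ba" left. Open state 3: 1b->3.
bab: 2b undefined. 2b->0: no, b/babb meet in 1. 2b->1: ok.
bba: 3a undefined. 3a->0: ok.
bbb: 3b undefined. 3b->0: no, bbb/abba meet in 0. 3b->1: no, baba/abbba meet in 2. 3b->2: ok.
abbba: 2a undefined. 2a->0: ok.
All examples now run through 4 states with every (state, symbol) defined. Accept strings end in {1,2}, Reject strings end in {0,3}; accept={1,2}.

states=4 start=0 accept={1,2} delta: 0a->0 0b->1 1a->2 1b->3 2a->0 2b->1 3a->0 3b->2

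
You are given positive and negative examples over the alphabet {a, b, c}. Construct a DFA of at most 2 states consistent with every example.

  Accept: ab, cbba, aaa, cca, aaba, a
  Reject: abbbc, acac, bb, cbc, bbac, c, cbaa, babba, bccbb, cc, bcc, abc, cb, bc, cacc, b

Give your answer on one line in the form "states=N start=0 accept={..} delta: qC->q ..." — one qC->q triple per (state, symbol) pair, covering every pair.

states=2 start=0 accept={1} delta: 0a->1 0b->0 0c->0 1a->0 1b->1 1c->0

Fold the examples into a partial DFA from state 0: repeatedly fix the first undefined (state, symbol) met by the shortest-then-alphabetical prefix, trying targets in increasing order and rejecting any under which an Accept and a Reject string meet in one state with the same remainder; add a state when all current targets are rejected. Accepting states are where Accept strings end.
a: 0a undefined. 0a->0: no, ab/b meet in 0 with "b" left. Open state 1: 0a->1.
b: 0b undefined. 0b->0: ok.
c: 0c undefined. 0c->0: ok.
aa: 1a undefined. 1a->0: ok.
ab: 1b undefined. 1b->0: no, ab/abbbc meet in 0. 1b->1: ok.
ac: 1c undefined. 1c->0: ok.
All examples now run through 2 states with every (state, symbol) defined. Accept strings end in {1}, Reject strings end in {0}; accept={1}.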